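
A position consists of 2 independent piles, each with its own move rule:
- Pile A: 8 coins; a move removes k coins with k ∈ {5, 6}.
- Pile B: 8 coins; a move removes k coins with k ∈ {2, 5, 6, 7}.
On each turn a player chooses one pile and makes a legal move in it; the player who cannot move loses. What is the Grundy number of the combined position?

Build the Grundy sequence for pile A with g(k) = mex{g(k−s) : s ∈ {5, 6}, s ≤ k}:
g(0) = mex{} = 0
g(1) = mex{} = 0
g(2) = mex{} = 0
g(3) = mex{} = 0
g(4) = mex{} = 0
g(5) = mex{0} = 1
g(6) = mex{0} = 1
g(7) = mex{0} = 1
g(8) = mex{0} = 1
So g(8) = 1.
For pile B, compute g(0), g(1), … with moves {2, 5, 6, 7}:
k:     0  1  2  3  4  5  6  7  8
g(k):  0  0  1  1  0  2  1  3  2
So g(8) = 2.
By the Sprague-Grundy theorem, the Grundy value of a sum of independent games is the XOR of the component values.
Combined value = 1 ⊕ 2 = 3.

3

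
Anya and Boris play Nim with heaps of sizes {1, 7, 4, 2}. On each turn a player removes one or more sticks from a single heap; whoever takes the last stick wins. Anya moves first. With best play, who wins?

Boris wins

Compute the nim-sum pairwise:
1 XOR 7 = 6
6 XOR 4 = 2
2 XOR 2 = 0
The nim-sum is 0, so this is a P-position: the player to move is in a losing position under optimal play; Anya is about to move from it and so loses — Boris wins.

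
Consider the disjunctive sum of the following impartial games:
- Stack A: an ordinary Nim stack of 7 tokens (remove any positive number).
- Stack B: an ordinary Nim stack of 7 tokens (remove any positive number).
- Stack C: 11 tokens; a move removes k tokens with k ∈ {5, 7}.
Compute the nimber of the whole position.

Stack A is a plain Nim stack of size 7, so its Grundy value is 7.
Stack B is a plain Nim stack of size 7, so its Grundy value is 7.
Build the Grundy sequence for stack C with g(k) = mex{g(k−s) : s ∈ {5, 7}, s ≤ k}:
k:     0  1  2  3  4  5  6  7  8  9 10 11
g(k):  0  0  0  0  0  1  1  1  1  1  2  2
So g(11) = 2.
The value of a disjunctive sum is the nim-sum of the parts.
Combined value = 7 ⊕ 7 ⊕ 2 = 2.

2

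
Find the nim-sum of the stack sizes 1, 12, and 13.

Compute the nim-sum pairwise:
1 ⊕ 12 = 13
13 ⊕ 13 = 0

0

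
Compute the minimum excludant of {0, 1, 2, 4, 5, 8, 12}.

The values 0, 1, 2 are all present; 3 is the first non-negative integer missing from the set.

3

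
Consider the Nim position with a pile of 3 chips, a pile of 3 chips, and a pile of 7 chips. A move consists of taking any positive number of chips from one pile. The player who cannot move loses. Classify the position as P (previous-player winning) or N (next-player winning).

N-position

Nim-sum: 3 XOR 3 XOR 7 = 7.
The nim-sum is 7 ≠ 0, so this is an N-position: the player to move can win.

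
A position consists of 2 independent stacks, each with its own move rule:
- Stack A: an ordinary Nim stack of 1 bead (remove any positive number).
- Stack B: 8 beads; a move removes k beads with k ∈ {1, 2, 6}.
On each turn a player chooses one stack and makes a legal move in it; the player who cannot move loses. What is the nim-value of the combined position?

0

Stack A is a plain Nim stack of size 1, so its Grundy value is 1.
For stack B, compute g(0), g(1), … with moves {1, 2, 6}:
g(0) = mex{} = 0
g(1) = mex{0} = 1
g(2) = mex{0,1} = 2
g(3) = mex{1,2} = 0
g(4) = mex{0,2} = 1
g(5) = mex{0,1} = 2
g(6) = mex{0,1,2} = 3
g(7) = mex{1,2,3} = 0
g(8) = mex{0,2,3} = 1
So g(8) = 1.
By the Sprague-Grundy theorem, the Grundy value of a sum of independent games is the XOR of the component values.
Combined value = 1 XOR 1 = 0.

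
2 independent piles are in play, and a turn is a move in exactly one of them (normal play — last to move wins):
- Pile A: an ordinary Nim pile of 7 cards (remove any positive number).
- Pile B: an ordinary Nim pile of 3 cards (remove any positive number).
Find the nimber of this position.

Pile A is a plain Nim pile of size 7, so its Grundy value is 7.
Pile B is a plain Nim pile of size 3, so its Grundy value is 3.
The value of a disjunctive sum is the nim-sum of the parts.
Combined value = 7 ⊕ 3 = 4.

4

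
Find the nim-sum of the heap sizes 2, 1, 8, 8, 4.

7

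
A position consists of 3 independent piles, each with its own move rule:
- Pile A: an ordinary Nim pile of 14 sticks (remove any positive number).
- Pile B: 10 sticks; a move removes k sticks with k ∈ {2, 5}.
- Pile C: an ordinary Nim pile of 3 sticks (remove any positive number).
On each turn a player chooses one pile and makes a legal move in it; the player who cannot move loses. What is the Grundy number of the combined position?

12

Pile A is a plain Nim pile of size 14, so its Grundy value is 14.
For pile B, compute g(0), g(1), … with moves {2, 5}:
k:     0  1  2  3  4  5  6  7  8  9 10
g(k):  0  0  1  1  0  2  1  0  0  1  1
So g(10) = 1.
Pile C is a plain Nim pile of size 3, so its Grundy value is 3.
The value of a disjunctive sum is the nim-sum of the parts.
Combined value = 14 XOR 1 XOR 3 = 12.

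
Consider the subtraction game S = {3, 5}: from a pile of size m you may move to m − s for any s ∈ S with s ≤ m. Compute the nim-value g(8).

Build the Grundy sequence with g(k) = mex{g(k−s) : s ∈ {3, 5}, s ≤ k}:
k:     0  1  2  3  4  5  6  7  8
g(k):  0  0  0  1  1  1  2  2  0
So g(8) = 0.

0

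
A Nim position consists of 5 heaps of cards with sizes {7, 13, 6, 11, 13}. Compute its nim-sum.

10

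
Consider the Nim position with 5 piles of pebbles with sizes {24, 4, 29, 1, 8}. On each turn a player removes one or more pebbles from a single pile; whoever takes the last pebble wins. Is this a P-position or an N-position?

N-position

Nim-sum: 24 ^ 4 ^ 29 ^ 1 ^ 8 = 8.
The nim-sum is 8 ≠ 0, so this is an N-position: the player to move can win.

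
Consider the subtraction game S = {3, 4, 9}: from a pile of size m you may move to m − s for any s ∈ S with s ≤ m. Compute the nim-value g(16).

Build the Grundy sequence with g(k) = mex{g(k−s) : s ∈ {3, 4, 9}, s ≤ k}:
k:     0  1  2  3  4  5  6  7  8  9 10 11 12 13 14 15 16
g(k):  0  0  0  1  1  1  2  0  0  3  1  1  2  0  0  0  1
So g(16) = 1.

1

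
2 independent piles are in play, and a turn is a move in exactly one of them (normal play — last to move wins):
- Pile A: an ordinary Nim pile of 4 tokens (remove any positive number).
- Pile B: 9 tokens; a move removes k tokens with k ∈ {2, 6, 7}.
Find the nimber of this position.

Pile A is a plain Nim pile of size 4, so its Grundy value is 4.
Build the Grundy sequence for pile B with g(k) = mex{g(k−s) : s ∈ {2, 6, 7}, s ≤ k}:
g(0) = mex{} = 0
g(1) = mex{} = 0
g(2) = mex{0} = 1
g(3) = mex{0} = 1
g(4) = mex{1} = 0
g(5) = mex{1} = 0
g(6) = mex{0} = 1
g(7) = mex{0} = 1
g(8) = mex{0,1} = 2
g(9) = mex{1} = 0
So g(9) = 0.
The value of a disjunctive sum is the nim-sum of the parts.
Combined value = 4 ⊕ 0 = 4.

4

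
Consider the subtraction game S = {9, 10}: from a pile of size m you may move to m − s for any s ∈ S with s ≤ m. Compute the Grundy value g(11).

1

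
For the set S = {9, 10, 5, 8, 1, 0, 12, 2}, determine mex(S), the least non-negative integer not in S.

The values 0, 1, 2 are all present; 3 is the first non-negative integer missing from the set.

3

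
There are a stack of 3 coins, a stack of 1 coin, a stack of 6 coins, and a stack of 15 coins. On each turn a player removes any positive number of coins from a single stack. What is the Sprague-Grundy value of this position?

11

Compute the nim-sum pairwise:
3 ⊕ 1 = 2
2 ⊕ 6 = 4
4 ⊕ 15 = 11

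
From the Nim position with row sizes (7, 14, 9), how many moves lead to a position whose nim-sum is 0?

0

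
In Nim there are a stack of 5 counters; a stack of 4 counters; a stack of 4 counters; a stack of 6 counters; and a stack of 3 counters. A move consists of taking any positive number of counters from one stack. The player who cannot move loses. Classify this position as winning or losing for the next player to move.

Nim-sum: 5 XOR 4 XOR 4 XOR 6 XOR 3 = 0.
The nim-sum is 0, so this is a P-position: the player to move is in a losing position under optimal play.

Losing position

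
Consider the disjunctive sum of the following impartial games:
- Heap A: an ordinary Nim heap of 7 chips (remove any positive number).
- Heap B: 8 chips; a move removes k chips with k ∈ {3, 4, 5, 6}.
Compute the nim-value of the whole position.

5

Heap A is a plain Nim heap of size 7, so its Grundy value is 7.
Build the Grundy sequence for heap B with g(k) = mex{g(k−s) : s ∈ {3, 4, 5, 6}, s ≤ k}:
k:     0  1  2  3  4  5  6  7  8
g(k):  0  0  0  1  1  1  2  2  2
So g(8) = 2.
The value of a disjunctive sum is the nim-sum of the parts.
Combined value = 7 ⊕ 2 = 5.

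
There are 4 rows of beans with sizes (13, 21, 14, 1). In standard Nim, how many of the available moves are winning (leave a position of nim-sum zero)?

Write each in binary and XOR column by column:
  01101  (13)
  10101  (21)
  01110  (14)
  00001  (1)
  -----
  10111  (23)
The overall nim-sum is X = 23. A row of size p has a winning move iff p XOR X < p (reduce it to p XOR X).
  13: 13 XOR 23 = 26 ≥ 13 — no move.
  21: 21 XOR 23 = 2 < 21 — winning move (to 2).
  14: 14 XOR 23 = 25 ≥ 14 — no move.
  1: 1 XOR 23 = 22 ≥ 1 — no move.
That gives 1 winning move.

1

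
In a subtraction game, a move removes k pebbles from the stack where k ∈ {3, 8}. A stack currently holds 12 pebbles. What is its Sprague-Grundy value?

Compute g(0), g(1), … for moves {3, 8}:
k:     0  1  2  3  4  5  6  7  8  9 10 11 12
g(k):  0  0  0  1  1  1  0  0  2  1  1  0  0
So g(12) = 0.

0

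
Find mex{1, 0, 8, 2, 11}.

The values 0, 1, 2 are all present; 3 is the first non-negative integer missing from the set.

3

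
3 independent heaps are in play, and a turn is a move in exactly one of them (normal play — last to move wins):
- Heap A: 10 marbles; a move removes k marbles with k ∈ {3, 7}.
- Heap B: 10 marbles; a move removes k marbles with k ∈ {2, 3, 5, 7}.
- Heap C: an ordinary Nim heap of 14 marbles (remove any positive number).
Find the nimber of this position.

Grundy values for heap A (subtraction set {3, 7}):
g(0) = mex{} = 0
g(1) = mex{} = 0
g(2) = mex{} = 0
g(3) = mex{0} = 1
g(4) = mex{0} = 1
g(5) = mex{0} = 1
g(6) = mex{1} = 0
g(7) = mex{0,1} = 2
g(8) = mex{0,1} = 2
g(9) = mex{0} = 1
g(10) = mex{1,2} = 0
So g(10) = 0.
Build the Grundy sequence for heap B with g(k) = mex{g(k−s) : s ∈ {2, 3, 5, 7}, s ≤ k}:
k:     0  1  2  3  4  5  6  7  8  9 10
g(k):  0  0  1  1  2  2  3  3  4  0  0
So g(10) = 0.
Heap C is a plain Nim heap of size 14, so its Grundy value is 14.
The value of a disjunctive sum is the nim-sum of the parts.
Combined value = 0 XOR 0 XOR 14 = 14.

14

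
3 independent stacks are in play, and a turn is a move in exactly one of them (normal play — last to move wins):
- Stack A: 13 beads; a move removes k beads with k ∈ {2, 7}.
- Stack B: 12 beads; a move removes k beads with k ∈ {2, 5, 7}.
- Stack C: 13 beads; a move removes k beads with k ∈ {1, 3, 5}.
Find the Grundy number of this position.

0

Grundy values for stack A (subtraction set {2, 7}):
g(0) = mex{} = 0
g(1) = mex{} = 0
g(2) = mex{0} = 1
g(3) = mex{0} = 1
g(4) = mex{1} = 0
g(5) = mex{1} = 0
g(6) = mex{0} = 1
g(7) = mex{0} = 1
g(8) = mex{0,1} = 2
g(9) = mex{1} = 0
g(10) = mex{1,2} = 0
g(11) = mex{0} = 1
g(12) = mex{0} = 1
g(13) = mex{1} = 0
So g(13) = 0.
Build the Grundy sequence for stack B with g(k) = mex{g(k−s) : s ∈ {2, 5, 7}, s ≤ k}:
k:     0  1  2  3  4  5  6  7  8  9 10 11 12
g(k):  0  0  1  1  0  2  1  3  2  2  0  3  1
So g(12) = 1.
Build the Grundy sequence for stack C with g(k) = mex{g(k−s) : s ∈ {1, 3, 5}, s ≤ k}:
k:     0  1  2  3  4  5  6  7  8  9 10 11 12 13
g(k):  0  1  0  1  0  1  0  1  0  1  0  1  0  1
So g(13) = 1.
By the Sprague-Grundy theorem, the Grundy value of a sum of independent games is the XOR of the component values.
Combined value = 0 XOR 1 XOR 1 = 0.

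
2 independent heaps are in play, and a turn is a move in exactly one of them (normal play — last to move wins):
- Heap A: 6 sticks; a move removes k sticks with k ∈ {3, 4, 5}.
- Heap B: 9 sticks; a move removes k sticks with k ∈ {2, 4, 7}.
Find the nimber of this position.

2

For heap A, compute g(0), g(1), … with moves {3, 4, 5}:
g(0) = mex{} = 0
g(1) = mex{} = 0
g(2) = mex{} = 0
g(3) = mex{0} = 1
g(4) = mex{0} = 1
g(5) = mex{0} = 1
g(6) = mex{0,1} = 2
So g(6) = 2.
For heap B, compute g(0), g(1), … with moves {2, 4, 7}:
g(0) = mex{} = 0
g(1) = mex{} = 0
g(2) = mex{0} = 1
g(3) = mex{0} = 1
g(4) = mex{0,1} = 2
g(5) = mex{0,1} = 2
g(6) = mex{1,2} = 0
g(7) = mex{0,1,2} = 3
g(8) = mex{0,2} = 1
g(9) = mex{1,2,3} = 0
So g(9) = 0.
By the Sprague-Grundy theorem, the Grundy value of a sum of independent games is the XOR of the component values.
Combined value = 2 ⊕ 0 = 2.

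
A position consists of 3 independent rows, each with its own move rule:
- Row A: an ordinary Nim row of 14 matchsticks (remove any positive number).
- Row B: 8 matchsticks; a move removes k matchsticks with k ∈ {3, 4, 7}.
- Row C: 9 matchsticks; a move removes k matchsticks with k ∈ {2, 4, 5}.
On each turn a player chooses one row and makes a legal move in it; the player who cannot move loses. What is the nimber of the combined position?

13

Row A is a plain Nim row of size 14, so its Grundy value is 14.
For row B, compute g(0), g(1), … with moves {3, 4, 7}:
k:     0  1  2  3  4  5  6  7  8
g(k):  0  0  0  1  1  1  2  2  2
So g(8) = 2.
Grundy values for row C (subtraction set {2, 4, 5}):
g(0) = mex{} = 0
g(1) = mex{} = 0
g(2) = mex{0} = 1
g(3) = mex{0} = 1
g(4) = mex{0,1} = 2
g(5) = mex{0,1} = 2
g(6) = mex{0,1,2} = 3
g(7) = mex{1,2} = 0
g(8) = mex{1,2,3} = 0
g(9) = mex{0,2} = 1
So g(9) = 1.
By the Sprague-Grundy theorem, the Grundy value of a sum of independent games is the XOR of the component values.
Combined value = 14 XOR 2 XOR 1 = 13.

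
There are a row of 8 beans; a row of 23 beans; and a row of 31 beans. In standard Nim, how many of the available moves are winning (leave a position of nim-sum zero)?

0

Compute the nim-sum pairwise:
8 ^ 23 = 31
31 ^ 31 = 0
The nim-sum is already 0, so every move leaves a nonzero nim-sum — there are no winning moves.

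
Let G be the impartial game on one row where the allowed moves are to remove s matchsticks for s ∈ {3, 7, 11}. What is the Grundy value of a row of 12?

2

Grundy values for subtraction set {3, 7, 11}:
g(0) = mex{} = 0
g(1) = mex{} = 0
g(2) = mex{} = 0
g(3) = mex{0} = 1
g(4) = mex{0} = 1
g(5) = mex{0} = 1
g(6) = mex{1} = 0
g(7) = mex{0,1} = 2
g(8) = mex{0,1} = 2
g(9) = mex{0} = 1
g(10) = mex{1,2} = 0
g(11) = mex{0,1,2} = 3
g(12) = mex{0,1} = 2
So g(12) = 2.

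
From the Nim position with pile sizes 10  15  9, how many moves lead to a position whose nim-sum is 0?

3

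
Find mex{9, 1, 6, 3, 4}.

0

0 is not in the set, so the mex is 0.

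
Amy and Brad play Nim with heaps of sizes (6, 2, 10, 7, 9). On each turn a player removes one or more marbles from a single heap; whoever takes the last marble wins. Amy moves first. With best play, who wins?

Nim-sum: 6 ⊕ 2 ⊕ 10 ⊕ 7 ⊕ 9 = 0.
The nim-sum is 0, so this is a P-position: the player to move is in a losing position under optimal play; Amy is about to move from it and so loses — Brad wins.

Brad wins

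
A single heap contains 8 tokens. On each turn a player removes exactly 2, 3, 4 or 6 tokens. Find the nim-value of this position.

0

Build the Grundy sequence with g(k) = mex{g(k−s) : s ∈ {2, 3, 4, 6}, s ≤ k}:
g(0) = mex{} = 0
g(1) = mex{} = 0
g(2) = mex{0} = 1
g(3) = mex{0} = 1
g(4) = mex{0,1} = 2
g(5) = mex{0,1} = 2
g(6) = mex{0,1,2} = 3
g(7) = mex{0,1,2} = 3
g(8) = mex{1,2,3} = 0
So g(8) = 0.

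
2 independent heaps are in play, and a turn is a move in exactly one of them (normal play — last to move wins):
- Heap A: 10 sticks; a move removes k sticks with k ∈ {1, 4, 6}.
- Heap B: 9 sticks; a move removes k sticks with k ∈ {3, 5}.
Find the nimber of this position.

Grundy values for heap A (subtraction set {1, 4, 6}):
k:     0  1  2  3  4  5  6  7  8  9 10
g(k):  0  1  0  1  2  0  1  0  1  2  0
So g(10) = 0.
For heap B, compute g(0), g(1), … with moves {3, 5}:
g(0) = mex{} = 0
g(1) = mex{} = 0
g(2) = mex{} = 0
g(3) = mex{0} = 1
g(4) = mex{0} = 1
g(5) = mex{0} = 1
g(6) = mex{0,1} = 2
g(7) = mex{0,1} = 2
g(8) = mex{1} = 0
g(9) = mex{1,2} = 0
So g(9) = 0.
The value of a disjunctive sum is the nim-sum of the parts.
Combined value = 0 ⊕ 0 = 0.

0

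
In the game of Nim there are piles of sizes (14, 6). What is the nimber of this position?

Compute the nim-sum pairwise:
14 ^ 6 = 8

8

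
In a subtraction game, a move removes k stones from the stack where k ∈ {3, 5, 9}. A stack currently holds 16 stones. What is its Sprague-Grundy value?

0

Compute g(0), g(1), … for moves {3, 5, 9}:
k:     0  1  2  3  4  5  6  7  8  9 10 11 12 13 14 15 16
g(k):  0  0  0  1  1  1  2  2  0  3  3  1  0  2  0  1  0
So g(16) = 0.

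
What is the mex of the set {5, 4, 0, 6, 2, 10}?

1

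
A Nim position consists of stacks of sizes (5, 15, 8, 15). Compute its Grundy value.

Compute the nim-sum pairwise:
5 XOR 15 = 10
10 XOR 8 = 2
2 XOR 15 = 13

13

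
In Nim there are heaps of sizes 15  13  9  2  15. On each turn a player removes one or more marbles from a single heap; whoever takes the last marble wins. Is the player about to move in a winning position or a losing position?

Winning position

In binary:
  1111  (15)
  1101  (13)
  1001  (9)
  0010  (2)
  1111  (15)
  ----
  0110  (6)
The nim-sum is 6 ≠ 0, so this is an N-position: the player to move can win.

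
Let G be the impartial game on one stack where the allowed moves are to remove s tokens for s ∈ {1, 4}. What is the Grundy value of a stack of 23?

1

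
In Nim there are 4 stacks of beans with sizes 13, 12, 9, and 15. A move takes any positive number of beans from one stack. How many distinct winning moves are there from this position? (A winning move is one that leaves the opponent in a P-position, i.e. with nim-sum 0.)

3

Nim-sum: 13 ^ 12 ^ 9 ^ 15 = 7.
The overall nim-sum is X = 7. A stack of size p has a winning move iff p XOR X < p (reduce it to p XOR X).
  13: 13 XOR 7 = 10 < 13 — winning move (to 10).
  12: 12 XOR 7 = 11 < 12 — winning move (to 11).
  9: 9 XOR 7 = 14 ≥ 9 — no move.
  15: 15 XOR 7 = 8 < 15 — winning move (to 8).
That gives 3 winning moves.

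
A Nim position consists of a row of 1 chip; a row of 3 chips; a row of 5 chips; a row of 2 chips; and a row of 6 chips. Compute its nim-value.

3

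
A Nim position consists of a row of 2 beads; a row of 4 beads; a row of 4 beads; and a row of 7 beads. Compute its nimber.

Nim-sum: 2 XOR 4 XOR 4 XOR 7 = 5.

5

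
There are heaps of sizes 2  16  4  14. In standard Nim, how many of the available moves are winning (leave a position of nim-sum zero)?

1

Compute the nim-sum pairwise:
2 XOR 16 = 18
18 XOR 4 = 22
22 XOR 14 = 24
The overall nim-sum is X = 24. A heap of size p has a winning move iff p XOR X < p (reduce it to p XOR X).
  2: 2 XOR 24 = 26 ≥ 2 — no move.
  16: 16 XOR 24 = 8 < 16 — winning move (to 8).
  4: 4 XOR 24 = 28 ≥ 4 — no move.
  14: 14 XOR 24 = 22 ≥ 14 — no move.
That gives 1 winning move.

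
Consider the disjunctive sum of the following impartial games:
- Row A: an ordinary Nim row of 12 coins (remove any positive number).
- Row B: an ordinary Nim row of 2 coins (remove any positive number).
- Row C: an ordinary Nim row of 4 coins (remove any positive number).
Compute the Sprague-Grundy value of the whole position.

10

Row A is a plain Nim row of size 12, so its Grundy value is 12.
Row B is a plain Nim row of size 2, so its Grundy value is 2.
Row C is a plain Nim row of size 4, so its Grundy value is 4.
By the Sprague-Grundy theorem, the Grundy value of a sum of independent games is the XOR of the component values.
Combined value = 12 ⊕ 2 ⊕ 4 = 10.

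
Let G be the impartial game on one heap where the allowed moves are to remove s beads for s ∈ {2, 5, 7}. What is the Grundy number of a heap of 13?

0

Grundy values for subtraction set {2, 5, 7}:
g(0) = mex{} = 0
g(1) = mex{} = 0
g(2) = mex{0} = 1
g(3) = mex{0} = 1
g(4) = mex{1} = 0
g(5) = mex{0,1} = 2
g(6) = mex{0} = 1
g(7) = mex{0,1,2} = 3
g(8) = mex{0,1} = 2
g(9) = mex{0,1,3} = 2
g(10) = mex{1,2} = 0
g(11) = mex{0,1,2} = 3
g(12) = mex{0,2,3} = 1
g(13) = mex{1,2,3} = 0
So g(13) = 0.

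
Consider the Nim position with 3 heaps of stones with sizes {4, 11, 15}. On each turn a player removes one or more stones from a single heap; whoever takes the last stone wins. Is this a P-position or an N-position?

P-position

Compute the nim-sum pairwise:
4 ⊕ 11 = 15
15 ⊕ 15 = 0
The nim-sum is 0, so this is a P-position: the player to move is in a losing position under optimal play.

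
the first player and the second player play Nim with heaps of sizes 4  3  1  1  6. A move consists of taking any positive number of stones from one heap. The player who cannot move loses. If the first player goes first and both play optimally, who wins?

the first player wins

Nim-sum: 4 XOR 3 XOR 1 XOR 1 XOR 6 = 1.
The nim-sum is 1 ≠ 0, so this is an N-position: the player to move can win; the first player has a winning move.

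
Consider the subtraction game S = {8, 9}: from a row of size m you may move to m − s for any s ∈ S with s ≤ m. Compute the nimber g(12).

1

Build the Grundy sequence with g(k) = mex{g(k−s) : s ∈ {8, 9}, s ≤ k}:
g(0) = mex{} = 0
g(1) = mex{} = 0
g(2) = mex{} = 0
g(3) = mex{} = 0
g(4) = mex{} = 0
g(5) = mex{} = 0
g(6) = mex{} = 0
g(7) = mex{} = 0
g(8) = mex{0} = 1
g(9) = mex{0} = 1
g(10) = mex{0} = 1
g(11) = mex{0} = 1
g(12) = mex{0} = 1
So g(12) = 1.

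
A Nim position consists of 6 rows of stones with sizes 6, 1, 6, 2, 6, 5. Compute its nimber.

0

Nim-sum: 6 ⊕ 1 ⊕ 6 ⊕ 2 ⊕ 6 ⊕ 5 = 0.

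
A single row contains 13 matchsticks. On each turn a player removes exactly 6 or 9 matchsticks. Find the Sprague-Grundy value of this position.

2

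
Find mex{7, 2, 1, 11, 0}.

3

The values 0, 1, 2 are all present; 3 is the first non-negative integer missing from the set.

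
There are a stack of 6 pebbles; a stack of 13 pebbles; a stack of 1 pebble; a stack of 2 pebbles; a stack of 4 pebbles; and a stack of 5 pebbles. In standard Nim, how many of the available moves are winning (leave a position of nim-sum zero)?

Nim-sum: 6 ^ 13 ^ 1 ^ 2 ^ 4 ^ 5 = 9.
The overall nim-sum is X = 9. A stack of size p has a winning move iff p XOR X < p (reduce it to p XOR X).
  6: 6 XOR 9 = 15 ≥ 6 — no move.
  13: 13 XOR 9 = 4 < 13 — winning move (to 4).
  1: 1 XOR 9 = 8 ≥ 1 — no move.
  2: 2 XOR 9 = 11 ≥ 2 — no move.
  4: 4 XOR 9 = 13 ≥ 4 — no move.
  5: 5 XOR 9 = 12 ≥ 5 — no move.
That gives 1 winning move.

1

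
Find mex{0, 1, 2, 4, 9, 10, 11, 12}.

The values 0, 1, 2 are all present; 3 is the first non-negative integer missing from the set.

3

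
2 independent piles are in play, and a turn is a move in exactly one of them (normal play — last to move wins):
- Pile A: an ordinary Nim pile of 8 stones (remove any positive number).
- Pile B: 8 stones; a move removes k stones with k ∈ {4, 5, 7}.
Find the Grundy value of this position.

10

Pile A is a plain Nim pile of size 8, so its Grundy value is 8.
Grundy values for pile B (subtraction set {4, 5, 7}):
k:     0  1  2  3  4  5  6  7  8
g(k):  0  0  0  0  1  1  1  1  2
So g(8) = 2.
The value of a disjunctive sum is the nim-sum of the parts.
Combined value = 8 ⊕ 2 = 10.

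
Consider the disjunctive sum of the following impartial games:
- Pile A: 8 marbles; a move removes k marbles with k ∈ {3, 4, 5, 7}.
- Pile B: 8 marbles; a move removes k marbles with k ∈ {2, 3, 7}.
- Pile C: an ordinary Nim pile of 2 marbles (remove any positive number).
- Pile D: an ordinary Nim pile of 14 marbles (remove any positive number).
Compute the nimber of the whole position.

Build the Grundy sequence for pile A with g(k) = mex{g(k−s) : s ∈ {3, 4, 5, 7}, s ≤ k}:
g(0) = mex{} = 0
g(1) = mex{} = 0
g(2) = mex{} = 0
g(3) = mex{0} = 1
g(4) = mex{0} = 1
g(5) = mex{0} = 1
g(6) = mex{0,1} = 2
g(7) = mex{0,1} = 2
g(8) = mex{0,1} = 2
So g(8) = 2.
For pile B, compute g(0), g(1), … with moves {2, 3, 7}:
k:     0  1  2  3  4  5  6  7  8
g(k):  0  0  1  1  2  0  0  1  1
So g(8) = 1.
Pile C is a plain Nim pile of size 2, so its Grundy value is 2.
Pile D is a plain Nim pile of size 14, so its Grundy value is 14.
The value of a disjunctive sum is the nim-sum of the parts.
Combined value = 2 XOR 1 XOR 2 XOR 14 = 15.

15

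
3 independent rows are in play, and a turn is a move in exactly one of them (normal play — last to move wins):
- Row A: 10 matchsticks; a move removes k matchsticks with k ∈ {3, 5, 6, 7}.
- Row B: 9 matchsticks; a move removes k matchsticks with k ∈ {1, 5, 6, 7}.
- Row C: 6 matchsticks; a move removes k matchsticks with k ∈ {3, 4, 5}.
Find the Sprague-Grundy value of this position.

1

For row A, compute g(0), g(1), … with moves {3, 5, 6, 7}:
g(0) = mex{} = 0
g(1) = mex{} = 0
g(2) = mex{} = 0
g(3) = mex{0} = 1
g(4) = mex{0} = 1
g(5) = mex{0} = 1
g(6) = mex{0,1} = 2
g(7) = mex{0,1} = 2
g(8) = mex{0,1} = 2
g(9) = mex{0,1,2} = 3
g(10) = mex{1,2} = 0
So g(10) = 0.
For row B, compute g(0), g(1), … with moves {1, 5, 6, 7}:
k:     0  1  2  3  4  5  6  7  8  9
g(k):  0  1  0  1  0  1  2  3  2  3
So g(9) = 3.
Build the Grundy sequence for row C with g(k) = mex{g(k−s) : s ∈ {3, 4, 5}, s ≤ k}:
k:     0  1  2  3  4  5  6
g(k):  0  0  0  1  1  1  2
So g(6) = 2.
The value of a disjunctive sum is the nim-sum of the parts.
Combined value = 0 XOR 3 XOR 2 = 1.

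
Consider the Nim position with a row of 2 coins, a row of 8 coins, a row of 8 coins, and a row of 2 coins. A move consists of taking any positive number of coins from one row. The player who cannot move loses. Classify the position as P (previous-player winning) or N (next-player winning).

Compute the nim-sum pairwise:
2 ⊕ 8 = 10
10 ⊕ 8 = 2
2 ⊕ 2 = 0
The nim-sum is 0, so this is a P-position: the player to move is in a losing position under optimal play.

P-position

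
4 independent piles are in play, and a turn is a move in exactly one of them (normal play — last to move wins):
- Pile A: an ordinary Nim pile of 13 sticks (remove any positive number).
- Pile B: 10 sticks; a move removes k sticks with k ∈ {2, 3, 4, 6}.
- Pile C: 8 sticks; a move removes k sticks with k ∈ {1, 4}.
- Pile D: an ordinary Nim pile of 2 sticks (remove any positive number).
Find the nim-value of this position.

15

Pile A is a plain Nim pile of size 13, so its Grundy value is 13.
Grundy values for pile B (subtraction set {2, 3, 4, 6}):
k:     0  1  2  3  4  5  6  7  8  9 10
g(k):  0  0  1  1  2  2  3  3  0  0  1
So g(10) = 1.
For pile C, compute g(0), g(1), … with moves {1, 4}:
g(0) = mex{} = 0
g(1) = mex{0} = 1
g(2) = mex{1} = 0
g(3) = mex{0} = 1
g(4) = mex{0,1} = 2
g(5) = mex{1,2} = 0
g(6) = mex{0} = 1
g(7) = mex{1} = 0
g(8) = mex{0,2} = 1
So g(8) = 1.
Pile D is a plain Nim pile of size 2, so its Grundy value is 2.
The value of a disjunctive sum is the nim-sum of the parts.
Combined value = 13 ⊕ 1 ⊕ 1 ⊕ 2 = 15.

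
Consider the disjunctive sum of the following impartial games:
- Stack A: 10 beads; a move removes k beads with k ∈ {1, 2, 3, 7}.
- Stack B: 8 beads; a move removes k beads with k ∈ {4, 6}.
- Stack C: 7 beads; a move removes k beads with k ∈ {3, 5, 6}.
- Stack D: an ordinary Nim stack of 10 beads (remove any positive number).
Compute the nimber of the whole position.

8

Grundy values for stack A (subtraction set {1, 2, 3, 7}):
k:     0  1  2  3  4  5  6  7  8  9 10
g(k):  0  1  2  3  0  1  2  3  0  1  2
So g(10) = 2.
Build the Grundy sequence for stack B with g(k) = mex{g(k−s) : s ∈ {4, 6}, s ≤ k}:
k:     0  1  2  3  4  5  6  7  8
g(k):  0  0  0  0  1  1  1  1  2
So g(8) = 2.
For stack C, compute g(0), g(1), … with moves {3, 5, 6}:
g(0) = mex{} = 0
g(1) = mex{} = 0
g(2) = mex{} = 0
g(3) = mex{0} = 1
g(4) = mex{0} = 1
g(5) = mex{0} = 1
g(6) = mex{0,1} = 2
g(7) = mex{0,1} = 2
So g(7) = 2.
Stack D is a plain Nim stack of size 10, so its Grundy value is 10.
By the Sprague-Grundy theorem, the Grundy value of a sum of independent games is the XOR of the component values.
Combined value = 2 XOR 2 XOR 2 XOR 10 = 8.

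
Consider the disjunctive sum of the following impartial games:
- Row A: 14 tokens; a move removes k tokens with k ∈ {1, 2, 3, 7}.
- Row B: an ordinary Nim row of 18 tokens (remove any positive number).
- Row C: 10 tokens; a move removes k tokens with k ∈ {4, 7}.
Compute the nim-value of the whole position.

18

Grundy values for row A (subtraction set {1, 2, 3, 7}):
k:     0  1  2  3  4  5  6  7  8  9 10 11 12 13 14
g(k):  0  1  2  3  0  1  2  3  0  1  2  3  0  1  2
So g(14) = 2.
Row B is a plain Nim row of size 18, so its Grundy value is 18.
Build the Grundy sequence for row C with g(k) = mex{g(k−s) : s ∈ {4, 7}, s ≤ k}:
k:     0  1  2  3  4  5  6  7  8  9 10
g(k):  0  0  0  0  1  1  1  1  2  2  2
So g(10) = 2.
The value of a disjunctive sum is the nim-sum of the parts.
Combined value = 2 ⊕ 18 ⊕ 2 = 18.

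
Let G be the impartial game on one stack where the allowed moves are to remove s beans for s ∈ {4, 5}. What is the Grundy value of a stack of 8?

2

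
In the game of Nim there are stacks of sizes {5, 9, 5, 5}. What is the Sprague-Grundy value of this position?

12

In binary:
  0101  (5)
  1001  (9)
  0101  (5)
  0101  (5)
  ----
  1100  (12)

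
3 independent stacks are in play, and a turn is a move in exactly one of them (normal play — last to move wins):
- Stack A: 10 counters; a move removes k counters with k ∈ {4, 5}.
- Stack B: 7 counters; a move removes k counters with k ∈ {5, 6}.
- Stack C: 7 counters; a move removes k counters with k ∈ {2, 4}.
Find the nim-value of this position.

1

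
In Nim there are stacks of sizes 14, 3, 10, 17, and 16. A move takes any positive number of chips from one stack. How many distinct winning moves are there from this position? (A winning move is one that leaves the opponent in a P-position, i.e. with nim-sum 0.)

1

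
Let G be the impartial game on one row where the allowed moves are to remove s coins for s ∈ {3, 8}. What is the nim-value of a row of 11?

0

Build the Grundy sequence with g(k) = mex{g(k−s) : s ∈ {3, 8}, s ≤ k}:
g(0) = mex{} = 0
g(1) = mex{} = 0
g(2) = mex{} = 0
g(3) = mex{0} = 1
g(4) = mex{0} = 1
g(5) = mex{0} = 1
g(6) = mex{1} = 0
g(7) = mex{1} = 0
g(8) = mex{0,1} = 2
g(9) = mex{0} = 1
g(10) = mex{0} = 1
g(11) = mex{1,2} = 0
So g(11) = 0.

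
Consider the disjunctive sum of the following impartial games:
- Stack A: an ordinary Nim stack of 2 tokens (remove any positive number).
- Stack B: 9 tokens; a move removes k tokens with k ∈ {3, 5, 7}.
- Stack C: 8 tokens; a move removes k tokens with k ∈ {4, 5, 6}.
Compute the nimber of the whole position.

Stack A is a plain Nim stack of size 2, so its Grundy value is 2.
Grundy values for stack B (subtraction set {3, 5, 7}):
g(0) = mex{} = 0
g(1) = mex{} = 0
g(2) = mex{} = 0
g(3) = mex{0} = 1
g(4) = mex{0} = 1
g(5) = mex{0} = 1
g(6) = mex{0,1} = 2
g(7) = mex{0,1} = 2
g(8) = mex{0,1} = 2
g(9) = mex{0,1,2} = 3
So g(9) = 3.
For stack C, compute g(0), g(1), … with moves {4, 5, 6}:
k:     0  1  2  3  4  5  6  7  8
g(k):  0  0  0  0  1  1  1  1  2
So g(8) = 2.
The value of a disjunctive sum is the nim-sum of the parts.
Combined value = 2 ⊕ 3 ⊕ 2 = 3.

3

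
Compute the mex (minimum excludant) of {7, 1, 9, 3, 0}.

The values 0, 1 are all present; 2 is the first non-negative integer missing from the set.

2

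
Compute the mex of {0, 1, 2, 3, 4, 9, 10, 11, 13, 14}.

5

The values 0, 1, 2, 3, 4 are all present; 5 is the first non-negative integer missing from the set.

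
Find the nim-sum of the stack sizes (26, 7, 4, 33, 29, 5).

32

Compute the nim-sum pairwise:
26 ⊕ 7 = 29
29 ⊕ 4 = 25
25 ⊕ 33 = 56
56 ⊕ 29 = 37
37 ⊕ 5 = 32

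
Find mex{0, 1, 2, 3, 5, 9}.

4

The values 0, 1, 2, 3 are all present; 4 is the first non-negative integer missing from the set.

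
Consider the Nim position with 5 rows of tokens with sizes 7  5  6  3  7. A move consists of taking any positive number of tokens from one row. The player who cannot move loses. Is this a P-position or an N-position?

P-position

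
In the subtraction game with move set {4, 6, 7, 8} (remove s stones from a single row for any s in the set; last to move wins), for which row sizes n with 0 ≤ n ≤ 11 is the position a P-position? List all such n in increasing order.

0, 1, 2, 3

Build the Grundy sequence with g(k) = mex{g(k−s) : s ∈ {4, 6, 7, 8}, s ≤ k}:
g(0) = mex{} = 0
g(1) = mex{} = 0
g(2) = mex{} = 0
g(3) = mex{} = 0
g(4) = mex{0} = 1
g(5) = mex{0} = 1
g(6) = mex{0} = 1
g(7) = mex{0} = 1
g(8) = mex{0,1} = 2
g(9) = mex{0,1} = 2
g(10) = mex{0,1} = 2
g(11) = mex{0,1} = 2
The P-positions (g = 0) in 0..11 are 0, 1, 2, 3.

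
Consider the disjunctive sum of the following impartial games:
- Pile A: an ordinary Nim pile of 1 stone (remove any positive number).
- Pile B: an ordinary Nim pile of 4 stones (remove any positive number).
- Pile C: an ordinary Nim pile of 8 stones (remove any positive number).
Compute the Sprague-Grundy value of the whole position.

Pile A is a plain Nim pile of size 1, so its Grundy value is 1.
Pile B is a plain Nim pile of size 4, so its Grundy value is 4.
Pile C is a plain Nim pile of size 8, so its Grundy value is 8.
By the Sprague-Grundy theorem, the Grundy value of a sum of independent games is the XOR of the component values.
Combined value = 1 XOR 4 XOR 8 = 13.

13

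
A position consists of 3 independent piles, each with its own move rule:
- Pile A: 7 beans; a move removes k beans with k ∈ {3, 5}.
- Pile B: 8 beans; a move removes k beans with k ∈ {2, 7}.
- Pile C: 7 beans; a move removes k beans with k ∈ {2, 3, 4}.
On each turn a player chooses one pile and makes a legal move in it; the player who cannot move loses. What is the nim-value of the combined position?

Build the Grundy sequence for pile A with g(k) = mex{g(k−s) : s ∈ {3, 5}, s ≤ k}:
k:     0  1  2  3  4  5  6  7
g(k):  0  0  0  1  1  1  2  2
So g(7) = 2.
Build the Grundy sequence for pile B with g(k) = mex{g(k−s) : s ∈ {2, 7}, s ≤ k}:
g(0) = mex{} = 0
g(1) = mex{} = 0
g(2) = mex{0} = 1
g(3) = mex{0} = 1
g(4) = mex{1} = 0
g(5) = mex{1} = 0
g(6) = mex{0} = 1
g(7) = mex{0} = 1
g(8) = mex{0,1} = 2
So g(8) = 2.
For pile C, compute g(0), g(1), … with moves {2, 3, 4}:
k:     0  1  2  3  4  5  6  7
g(k):  0  0  1  1  2  2  0  0
So g(7) = 0.
By the Sprague-Grundy theorem, the Grundy value of a sum of independent games is the XOR of the component values.
Combined value = 2 XOR 2 XOR 0 = 0.

0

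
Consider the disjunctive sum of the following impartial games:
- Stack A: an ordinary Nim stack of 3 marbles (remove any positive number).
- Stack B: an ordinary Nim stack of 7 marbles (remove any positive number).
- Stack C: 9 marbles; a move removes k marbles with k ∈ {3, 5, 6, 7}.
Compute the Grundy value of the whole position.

Stack A is a plain Nim stack of size 3, so its Grundy value is 3.
Stack B is a plain Nim stack of size 7, so its Grundy value is 7.
For stack C, compute g(0), g(1), … with moves {3, 5, 6, 7}:
g(0) = mex{} = 0
g(1) = mex{} = 0
g(2) = mex{} = 0
g(3) = mex{0} = 1
g(4) = mex{0} = 1
g(5) = mex{0} = 1
g(6) = mex{0,1} = 2
g(7) = mex{0,1} = 2
g(8) = mex{0,1} = 2
g(9) = mex{0,1,2} = 3
So g(9) = 3.
By the Sprague-Grundy theorem, the Grundy value of a sum of independent games is the XOR of the component values.
Combined value = 3 XOR 7 XOR 3 = 7.

7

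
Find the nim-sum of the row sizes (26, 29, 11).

12

Write each in binary and XOR column by column:
  11010  (26)
  11101  (29)
  01011  (11)
  -----
  01100  (12)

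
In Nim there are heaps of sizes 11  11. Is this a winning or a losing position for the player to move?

Losing position

Bitwise XOR of the heap sizes:
  1011  (11)
  1011  (11)
  ----
  0000  (0)
The nim-sum is 0, so this is a P-position: the player to move is in a losing position under optimal play.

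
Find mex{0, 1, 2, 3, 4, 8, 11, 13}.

The values 0, 1, 2, 3, 4 are all present; 5 is the first non-negative integer missing from the set.

5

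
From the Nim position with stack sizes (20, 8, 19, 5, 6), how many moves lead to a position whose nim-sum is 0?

Compute the nim-sum pairwise:
20 ⊕ 8 = 28
28 ⊕ 19 = 15
15 ⊕ 5 = 10
10 ⊕ 6 = 12
The overall nim-sum is X = 12. A stack of size p has a winning move iff p XOR X < p (reduce it to p XOR X).
  20: 20 XOR 12 = 24 ≥ 20 — no move.
  8: 8 XOR 12 = 4 < 8 — winning move (to 4).
  19: 19 XOR 12 = 31 ≥ 19 — no move.
  5: 5 XOR 12 = 9 ≥ 5 — no move.
  6: 6 XOR 12 = 10 ≥ 6 — no move.
That gives 1 winning move.

1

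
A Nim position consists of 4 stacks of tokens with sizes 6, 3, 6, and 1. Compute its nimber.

2

Write each in binary and XOR column by column:
  110  (6)
  011  (3)
  110  (6)
  001  (1)
  ---
  010  (2)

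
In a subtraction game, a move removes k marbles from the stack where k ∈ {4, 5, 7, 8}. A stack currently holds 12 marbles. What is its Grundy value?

Compute g(0), g(1), … for moves {4, 5, 7, 8}:
g(0) = mex{} = 0
g(1) = mex{} = 0
g(2) = mex{} = 0
g(3) = mex{} = 0
g(4) = mex{0} = 1
g(5) = mex{0} = 1
g(6) = mex{0} = 1
g(7) = mex{0} = 1
g(8) = mex{0,1} = 2
g(9) = mex{0,1} = 2
g(10) = mex{0,1} = 2
g(11) = mex{0,1} = 2
g(12) = mex{1,2} = 0
So g(12) = 0.

0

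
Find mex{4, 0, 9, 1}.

The values 0, 1 are all present; 2 is the first non-negative integer missing from the set.

2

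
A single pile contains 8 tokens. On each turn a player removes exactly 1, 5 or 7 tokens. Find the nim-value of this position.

0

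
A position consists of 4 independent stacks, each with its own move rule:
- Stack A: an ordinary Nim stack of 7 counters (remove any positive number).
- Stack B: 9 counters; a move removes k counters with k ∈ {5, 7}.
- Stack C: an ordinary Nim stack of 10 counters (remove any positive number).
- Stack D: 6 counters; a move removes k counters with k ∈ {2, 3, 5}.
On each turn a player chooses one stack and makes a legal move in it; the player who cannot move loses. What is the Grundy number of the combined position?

Stack A is a plain Nim stack of size 7, so its Grundy value is 7.
Build the Grundy sequence for stack B with g(k) = mex{g(k−s) : s ∈ {5, 7}, s ≤ k}:
k:     0  1  2  3  4  5  6  7  8  9
g(k):  0  0  0  0  0  1  1  1  1  1
So g(9) = 1.
Stack C is a plain Nim stack of size 10, so its Grundy value is 10.
Build the Grundy sequence for stack D with g(k) = mex{g(k−s) : s ∈ {2, 3, 5}, s ≤ k}:
k:     0  1  2  3  4  5  6
g(k):  0  0  1  1  2  2  3
So g(6) = 3.
By the Sprague-Grundy theorem, the Grundy value of a sum of independent games is the XOR of the component values.
Combined value = 7 ⊕ 1 ⊕ 10 ⊕ 3 = 15.

15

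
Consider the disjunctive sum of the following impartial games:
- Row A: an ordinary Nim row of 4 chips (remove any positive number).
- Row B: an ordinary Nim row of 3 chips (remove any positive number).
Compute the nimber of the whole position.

7

Row A is a plain Nim row of size 4, so its Grundy value is 4.
Row B is a plain Nim row of size 3, so its Grundy value is 3.
By the Sprague-Grundy theorem, the Grundy value of a sum of independent games is the XOR of the component values.
Combined value = 4 ⊕ 3 = 7.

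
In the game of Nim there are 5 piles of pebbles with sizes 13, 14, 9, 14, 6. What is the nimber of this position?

Compute the nim-sum pairwise:
13 XOR 14 = 3
3 XOR 9 = 10
10 XOR 14 = 4
4 XOR 6 = 2

2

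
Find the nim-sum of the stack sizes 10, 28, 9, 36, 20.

47

Compute the nim-sum pairwise:
10 ^ 28 = 22
22 ^ 9 = 31
31 ^ 36 = 59
59 ^ 20 = 47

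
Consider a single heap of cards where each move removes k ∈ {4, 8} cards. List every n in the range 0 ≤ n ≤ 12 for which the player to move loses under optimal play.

0, 1, 2, 3, 12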